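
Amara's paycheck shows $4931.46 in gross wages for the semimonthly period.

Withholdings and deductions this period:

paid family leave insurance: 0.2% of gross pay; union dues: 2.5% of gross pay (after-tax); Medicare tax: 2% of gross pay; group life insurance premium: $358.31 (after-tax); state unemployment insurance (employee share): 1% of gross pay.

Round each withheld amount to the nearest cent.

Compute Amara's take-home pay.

$4292.06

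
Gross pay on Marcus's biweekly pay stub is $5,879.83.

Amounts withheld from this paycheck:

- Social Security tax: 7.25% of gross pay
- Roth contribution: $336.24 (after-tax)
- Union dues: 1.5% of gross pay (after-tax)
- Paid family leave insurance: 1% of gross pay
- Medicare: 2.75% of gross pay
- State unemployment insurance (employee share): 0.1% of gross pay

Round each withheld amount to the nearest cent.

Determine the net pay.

$4,802.72

Social Security tax: $5,879.83 × 0.0725 = $426.29
Medicare: $5,879.83 × 0.0275 = $161.70
Paid family leave insurance: $5,879.83 × 0.01 = $58.80
State unemployment insurance (employee share): $5,879.83 × 0.001 = $5.88
Union dues: $5,879.83 × 0.015 = $88.20
Roth contribution: $336.24
Total deductions = $426.29 + $161.70 + $58.80 + $5.88 + $88.20 + $336.24 = $1,077.11
Net pay = $5,879.83 − $1,077.11 = $4,802.72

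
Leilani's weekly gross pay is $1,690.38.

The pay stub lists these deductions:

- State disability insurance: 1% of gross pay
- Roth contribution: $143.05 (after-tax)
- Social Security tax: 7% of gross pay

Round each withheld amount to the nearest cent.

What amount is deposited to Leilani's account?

State disability insurance: $1,690.38 × 0.01 = $16.90
Social Security tax: $1,690.38 × 0.07 = $118.33
Roth contribution: $143.05
Total deductions = $16.90 + $118.33 + $143.05 = $278.28
Net pay = $1,690.38 − $278.28 = $1,412.10

$1,412.10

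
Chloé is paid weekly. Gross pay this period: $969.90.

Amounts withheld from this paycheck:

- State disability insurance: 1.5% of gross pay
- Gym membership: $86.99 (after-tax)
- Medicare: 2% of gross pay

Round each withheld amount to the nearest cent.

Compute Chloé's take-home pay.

$848.96

Medicare: $969.90 × 0.02 = $19.40
State disability insurance: $969.90 × 0.015 = $14.55
Gym membership: $86.99
Total deductions = $19.40 + $14.55 + $86.99 = $120.94
Net pay = $969.90 − $120.94 = $848.96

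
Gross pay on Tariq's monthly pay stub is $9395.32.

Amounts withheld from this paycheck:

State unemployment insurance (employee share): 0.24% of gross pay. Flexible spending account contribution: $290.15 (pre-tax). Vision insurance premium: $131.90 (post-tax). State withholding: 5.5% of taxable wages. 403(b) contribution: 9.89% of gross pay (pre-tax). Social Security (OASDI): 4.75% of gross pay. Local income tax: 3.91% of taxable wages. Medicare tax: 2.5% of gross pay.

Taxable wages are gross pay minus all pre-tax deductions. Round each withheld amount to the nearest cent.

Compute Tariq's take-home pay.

Flexible spending account contribution: $290.15
403(b) contribution: $9395.32 × 0.0989 = $929.20
Pre-tax total = $290.15 + $929.20 = $1219.35
Taxable wages = $9395.32 − $1219.35 = $8175.97
Local income tax: $8175.97 × 0.0391 = $319.68
State withholding: $8175.97 × 0.055 = $449.68
Social Security (OASDI): $9395.32 × 0.0475 = $446.28
Medicare tax: $9395.32 × 0.025 = $234.88
State unemployment insurance (employee share): $9395.32 × 0.0024 = $22.55
Vision insurance premium: $131.90
Total deductions = $290.15 + $929.20 + $319.68 + $449.68 + $446.28 + $234.88 + $22.55 + $131.90 = $2824.32
Net pay = $9395.32 − $2824.32 = $6571.00

$6571.00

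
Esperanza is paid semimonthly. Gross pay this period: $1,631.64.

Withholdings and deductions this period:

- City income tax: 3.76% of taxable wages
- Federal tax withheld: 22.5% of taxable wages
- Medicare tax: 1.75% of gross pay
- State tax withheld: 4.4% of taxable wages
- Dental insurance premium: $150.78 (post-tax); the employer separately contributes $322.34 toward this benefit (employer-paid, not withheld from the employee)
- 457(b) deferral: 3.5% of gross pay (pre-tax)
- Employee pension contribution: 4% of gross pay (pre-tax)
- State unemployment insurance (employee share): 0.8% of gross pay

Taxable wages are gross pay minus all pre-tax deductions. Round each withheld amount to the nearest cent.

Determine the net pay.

457(b) deferral: $1,631.64 × 0.035 = $57.11
Employee pension contribution: $1,631.64 × 0.04 = $65.27
Pre-tax total = $57.11 + $65.27 = $122.38
Taxable wages = $1,631.64 − $122.38 = $1,509.26
Federal tax withheld: $1,509.26 × 0.225 = $339.58
City income tax: $1,509.26 × 0.0376 = $56.75
State tax withheld: $1,509.26 × 0.044 = $66.41
State unemployment insurance (employee share): $1,631.64 × 0.008 = $13.05
Medicare tax: $1,631.64 × 0.0175 = $28.55
Dental insurance premium: $150.78
(Employer's $322.34 toward dental insurance premium is not withheld from the employee.)
Total deductions = $57.11 + $65.27 + $339.58 + $56.75 + $66.41 + $13.05 + $28.55 + $150.78 = $777.50
Net pay = $1,631.64 − $777.50 = $854.14

$854.14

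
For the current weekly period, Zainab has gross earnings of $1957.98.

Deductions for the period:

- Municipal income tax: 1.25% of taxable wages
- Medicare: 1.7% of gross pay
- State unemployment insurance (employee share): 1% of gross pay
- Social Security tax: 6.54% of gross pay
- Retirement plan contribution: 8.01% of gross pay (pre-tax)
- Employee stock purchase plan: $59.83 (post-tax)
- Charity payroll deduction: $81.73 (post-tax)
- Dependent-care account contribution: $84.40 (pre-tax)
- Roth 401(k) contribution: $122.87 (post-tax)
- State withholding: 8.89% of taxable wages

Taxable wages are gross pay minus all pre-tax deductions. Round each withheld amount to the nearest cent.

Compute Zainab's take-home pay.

Retirement plan contribution: $1957.98 × 0.0801 = $156.83
Dependent-care account contribution: $84.40
Pre-tax total = $156.83 + $84.40 = $241.23
Taxable wages = $1957.98 − $241.23 = $1716.75
State withholding: $1716.75 × 0.0889 = $152.62
Municipal income tax: $1716.75 × 0.0125 = $21.46
Medicare: $1957.98 × 0.017 = $33.29
State unemployment insurance (employee share): $1957.98 × 0.01 = $19.58
Social Security tax: $1957.98 × 0.0654 = $128.05
Roth 401(k) contribution: $122.87
Charity payroll deduction: $81.73
Employee stock purchase plan: $59.83
Total deductions = $156.83 + $84.40 + $152.62 + $21.46 + $33.29 + $19.58 + $128.05 + $122.87 + $81.73 + $59.83 = $860.66
Net pay = $1957.98 − $860.66 = $1097.32

$1097.32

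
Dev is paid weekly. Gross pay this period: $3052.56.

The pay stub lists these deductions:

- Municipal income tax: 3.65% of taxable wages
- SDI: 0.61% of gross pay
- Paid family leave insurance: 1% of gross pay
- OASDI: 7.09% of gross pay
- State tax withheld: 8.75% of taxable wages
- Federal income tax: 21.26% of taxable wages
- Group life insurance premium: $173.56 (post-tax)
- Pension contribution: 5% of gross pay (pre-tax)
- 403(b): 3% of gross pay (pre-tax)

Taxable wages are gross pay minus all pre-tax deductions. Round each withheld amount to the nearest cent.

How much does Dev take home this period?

$1423.92

Pension contribution: $3052.56 × 0.05 = $152.63
403(b): $3052.56 × 0.03 = $91.58
Pre-tax total = $152.63 + $91.58 = $244.21
Taxable wages = $3052.56 − $244.21 = $2808.35
Municipal income tax: $2808.35 × 0.0365 = $102.50
State tax withheld: $2808.35 × 0.0875 = $245.73
Federal income tax: $2808.35 × 0.2126 = $597.06
Paid family leave insurance: $3052.56 × 0.01 = $30.53
SDI: $3052.56 × 0.0061 = $18.62
OASDI: $3052.56 × 0.0709 = $216.43
Group life insurance premium: $173.56
Total deductions = $152.63 + $91.58 + $102.50 + $245.73 + $597.06 + $30.53 + $18.62 + $216.43 + $173.56 = $1628.64
Net pay = $3052.56 − $1628.64 = $1423.92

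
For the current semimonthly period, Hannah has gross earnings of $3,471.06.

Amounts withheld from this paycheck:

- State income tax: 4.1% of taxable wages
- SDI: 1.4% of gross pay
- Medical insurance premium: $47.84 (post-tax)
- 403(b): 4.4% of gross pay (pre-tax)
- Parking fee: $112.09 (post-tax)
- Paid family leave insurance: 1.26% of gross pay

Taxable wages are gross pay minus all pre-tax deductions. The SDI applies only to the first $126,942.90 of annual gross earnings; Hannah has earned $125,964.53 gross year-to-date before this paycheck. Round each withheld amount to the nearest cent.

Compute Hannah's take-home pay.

$2,964.91

403(b): $3,471.06 × 0.044 = $152.73
Taxable wages = $3,471.06 − $152.73 = $3,318.33
State income tax: $3,318.33 × 0.041 = $136.05
Paid family leave insurance: $3,471.06 × 0.0126 = $43.74
SDI: only $126,942.90 − $125,964.53 = $978.37 of this check is subject → $978.37 × 0.014 = $13.70
Parking fee: $112.09
Medical insurance premium: $47.84
Total deductions = $152.73 + $136.05 + $43.74 + $13.70 + $112.09 + $47.84 = $506.15
Net pay = $3,471.06 − $506.15 = $2,964.91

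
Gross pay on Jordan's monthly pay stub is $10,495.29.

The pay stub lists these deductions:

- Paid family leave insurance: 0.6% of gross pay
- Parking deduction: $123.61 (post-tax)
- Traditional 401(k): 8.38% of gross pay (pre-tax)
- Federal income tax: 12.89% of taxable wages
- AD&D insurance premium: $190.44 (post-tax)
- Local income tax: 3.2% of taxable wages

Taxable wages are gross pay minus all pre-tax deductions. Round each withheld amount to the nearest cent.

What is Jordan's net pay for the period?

Traditional 401(k): $10,495.29 × 0.0838 = $879.51
Taxable wages = $10,495.29 − $879.51 = $9,615.78
Federal income tax: $9,615.78 × 0.1289 = $1,239.47
Local income tax: $9,615.78 × 0.032 = $307.70
Paid family leave insurance: $10,495.29 × 0.006 = $62.97
Parking deduction: $123.61
AD&D insurance premium: $190.44
Total deductions = $879.51 + $1,239.47 + $307.70 + $62.97 + $123.61 + $190.44 = $2,803.70
Net pay = $10,495.29 − $2,803.70 = $7,691.59

$7,691.59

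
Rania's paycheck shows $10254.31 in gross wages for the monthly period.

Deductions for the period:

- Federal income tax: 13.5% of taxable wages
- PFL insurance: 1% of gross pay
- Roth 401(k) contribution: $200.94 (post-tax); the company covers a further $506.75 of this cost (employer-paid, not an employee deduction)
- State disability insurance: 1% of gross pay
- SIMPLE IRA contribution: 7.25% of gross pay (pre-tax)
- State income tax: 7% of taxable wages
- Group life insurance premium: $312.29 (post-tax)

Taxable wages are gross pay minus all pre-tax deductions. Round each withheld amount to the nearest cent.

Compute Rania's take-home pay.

SIMPLE IRA contribution: $10254.31 × 0.0725 = $743.44
Taxable wages = $10254.31 − $743.44 = $9510.87
State income tax: $9510.87 × 0.07 = $665.76
Federal income tax: $9510.87 × 0.135 = $1283.97
State disability insurance: $10254.31 × 0.01 = $102.54
PFL insurance: $10254.31 × 0.01 = $102.54
Roth 401(k) contribution: $200.94
Group life insurance premium: $312.29
(Employer's $506.75 toward Roth 401(k) contribution is not withheld from the employee.)
Total deductions = $743.44 + $665.76 + $1283.97 + $102.54 + $102.54 + $200.94 + $312.29 = $3411.48
Net pay = $10254.31 − $3411.48 = $6842.83

$6842.83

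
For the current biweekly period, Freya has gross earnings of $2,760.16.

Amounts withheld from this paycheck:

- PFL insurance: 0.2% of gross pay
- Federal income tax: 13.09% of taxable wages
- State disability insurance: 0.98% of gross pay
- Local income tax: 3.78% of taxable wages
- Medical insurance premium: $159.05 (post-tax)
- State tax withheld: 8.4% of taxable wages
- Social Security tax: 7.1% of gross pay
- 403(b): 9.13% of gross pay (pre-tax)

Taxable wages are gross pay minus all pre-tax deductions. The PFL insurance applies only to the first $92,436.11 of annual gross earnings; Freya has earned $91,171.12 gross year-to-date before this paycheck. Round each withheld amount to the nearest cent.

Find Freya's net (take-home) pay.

403(b): $2,760.16 × 0.0913 = $252.00
Taxable wages = $2,760.16 − $252.00 = $2,508.16
Local income tax: $2,508.16 × 0.0378 = $94.81
State tax withheld: $2,508.16 × 0.084 = $210.69
Federal income tax: $2,508.16 × 0.1309 = $328.32
Social Security tax: $2,760.16 × 0.071 = $195.97
State disability insurance: $2,760.16 × 0.0098 = $27.05
PFL insurance: only $92,436.11 − $91,171.12 = $1,264.99 of this check is subject → $1,264.99 × 0.002 = $2.53
Medical insurance premium: $159.05
Total deductions = $252.00 + $94.81 + $210.69 + $328.32 + $195.97 + $27.05 + $2.53 + $159.05 = $1,270.42
Net pay = $2,760.16 − $1,270.42 = $1,489.74

$1,489.74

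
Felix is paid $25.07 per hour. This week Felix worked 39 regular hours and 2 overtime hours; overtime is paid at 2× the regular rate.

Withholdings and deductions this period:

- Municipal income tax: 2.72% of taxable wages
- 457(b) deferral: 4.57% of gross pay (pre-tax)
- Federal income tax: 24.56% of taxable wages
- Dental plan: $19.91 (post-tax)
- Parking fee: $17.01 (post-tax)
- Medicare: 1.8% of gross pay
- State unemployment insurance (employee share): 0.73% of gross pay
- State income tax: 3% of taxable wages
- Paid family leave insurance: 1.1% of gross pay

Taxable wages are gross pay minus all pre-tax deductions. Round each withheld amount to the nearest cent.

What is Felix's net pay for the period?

Regular pay: 39 × $25.07 = $977.73
Overtime pay: 2 × $25.07 × 2 = $100.28
Gross pay = $977.73 + $100.28 = $1,078.01
457(b) deferral: $1,078.01 × 0.0457 = $49.27
Taxable wages = $1,078.01 − $49.27 = $1,028.74
Federal income tax: $1,028.74 × 0.2456 = $252.66
Municipal income tax: $1,028.74 × 0.0272 = $27.98
State income tax: $1,028.74 × 0.03 = $30.86
Medicare: $1,078.01 × 0.018 = $19.40
State unemployment insurance (employee share): $1,078.01 × 0.0073 = $7.87
Paid family leave insurance: $1,078.01 × 0.011 = $11.86
Dental plan: $19.91
Parking fee: $17.01
Total deductions = $49.27 + $252.66 + $27.98 + $30.86 + $19.40 + $7.87 + $11.86 + $19.91 + $17.01 = $436.82
Net pay = $1,078.01 − $436.82 = $641.19

$641.19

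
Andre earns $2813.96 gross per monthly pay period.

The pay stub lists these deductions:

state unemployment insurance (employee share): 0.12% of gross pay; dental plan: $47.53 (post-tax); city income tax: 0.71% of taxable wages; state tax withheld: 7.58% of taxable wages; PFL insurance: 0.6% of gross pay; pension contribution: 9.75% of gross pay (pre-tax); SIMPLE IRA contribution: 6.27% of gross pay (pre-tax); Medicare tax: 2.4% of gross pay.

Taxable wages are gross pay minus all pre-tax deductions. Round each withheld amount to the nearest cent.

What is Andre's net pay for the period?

SIMPLE IRA contribution: $2813.96 × 0.0627 = $176.44
Pension contribution: $2813.96 × 0.0975 = $274.36
Pre-tax total = $176.44 + $274.36 = $450.80
Taxable wages = $2813.96 − $450.80 = $2363.16
City income tax: $2363.16 × 0.0071 = $16.78
State tax withheld: $2363.16 × 0.0758 = $179.13
PFL insurance: $2813.96 × 0.006 = $16.88
State unemployment insurance (employee share): $2813.96 × 0.0012 = $3.38
Medicare tax: $2813.96 × 0.024 = $67.54
Dental plan: $47.53
Total deductions = $176.44 + $274.36 + $16.78 + $179.13 + $16.88 + $3.38 + $67.54 + $47.53 = $782.04
Net pay = $2813.96 − $782.04 = $2031.92

$2031.92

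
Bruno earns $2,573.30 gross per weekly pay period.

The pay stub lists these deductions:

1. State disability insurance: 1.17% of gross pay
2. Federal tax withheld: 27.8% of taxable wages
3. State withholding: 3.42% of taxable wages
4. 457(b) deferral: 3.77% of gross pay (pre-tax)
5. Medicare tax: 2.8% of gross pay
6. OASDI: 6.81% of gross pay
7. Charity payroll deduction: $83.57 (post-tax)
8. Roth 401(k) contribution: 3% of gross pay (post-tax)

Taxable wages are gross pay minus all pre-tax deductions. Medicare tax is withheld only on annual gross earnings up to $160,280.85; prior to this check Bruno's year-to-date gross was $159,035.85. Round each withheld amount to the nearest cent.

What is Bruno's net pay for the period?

$1,302.21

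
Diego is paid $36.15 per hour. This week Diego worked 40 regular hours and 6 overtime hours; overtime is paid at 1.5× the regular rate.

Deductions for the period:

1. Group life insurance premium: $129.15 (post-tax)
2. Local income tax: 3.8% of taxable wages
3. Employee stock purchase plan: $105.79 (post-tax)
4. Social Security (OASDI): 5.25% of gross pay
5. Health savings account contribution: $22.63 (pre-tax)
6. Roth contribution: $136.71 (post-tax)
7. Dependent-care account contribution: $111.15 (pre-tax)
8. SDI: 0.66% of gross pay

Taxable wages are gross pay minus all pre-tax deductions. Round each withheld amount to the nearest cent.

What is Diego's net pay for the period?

Regular pay: 40 × $36.15 = $1,446.00
Overtime pay: 6 × $36.15 × 1.5 = $325.35
Gross pay = $1,446.00 + $325.35 = $1,771.35
Health savings account contribution: $22.63
Dependent-care account contribution: $111.15
Pre-tax total = $22.63 + $111.15 = $133.78
Taxable wages = $1,771.35 − $133.78 = $1,637.57
Local income tax: $1,637.57 × 0.038 = $62.23
Social Security (OASDI): $1,771.35 × 0.0525 = $93.00
SDI: $1,771.35 × 0.0066 = $11.69
Group life insurance premium: $129.15
Roth contribution: $136.71
Employee stock purchase plan: $105.79
Total deductions = $22.63 + $111.15 + $62.23 + $93.00 + $11.69 + $129.15 + $136.71 + $105.79 = $672.35
Net pay = $1,771.35 − $672.35 = $1,099.00

$1,099.00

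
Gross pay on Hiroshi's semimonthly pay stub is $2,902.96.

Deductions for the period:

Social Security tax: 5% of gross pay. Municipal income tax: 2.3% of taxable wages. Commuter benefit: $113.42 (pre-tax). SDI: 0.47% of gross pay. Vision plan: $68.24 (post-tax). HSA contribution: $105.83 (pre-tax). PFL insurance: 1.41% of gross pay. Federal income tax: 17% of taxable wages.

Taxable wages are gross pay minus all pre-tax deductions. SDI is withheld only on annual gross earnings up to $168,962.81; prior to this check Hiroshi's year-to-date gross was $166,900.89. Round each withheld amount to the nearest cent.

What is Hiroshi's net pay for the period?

HSA contribution: $105.83
Commuter benefit: $113.42
Pre-tax total = $105.83 + $113.42 = $219.25
Taxable wages = $2,902.96 − $219.25 = $2,683.71
Federal income tax: $2,683.71 × 0.17 = $456.23
Municipal income tax: $2,683.71 × 0.023 = $61.73
SDI: only $168,962.81 − $166,900.89 = $2,061.92 of this check is subject → $2,061.92 × 0.0047 = $9.69
Social Security tax: $2,902.96 × 0.05 = $145.15
PFL insurance: $2,902.96 × 0.0141 = $40.93
Vision plan: $68.24
Total deductions = $105.83 + $113.42 + $456.23 + $61.73 + $9.69 + $145.15 + $40.93 + $68.24 = $1,001.22
Net pay = $2,902.96 − $1,001.22 = $1,901.74

$1,901.74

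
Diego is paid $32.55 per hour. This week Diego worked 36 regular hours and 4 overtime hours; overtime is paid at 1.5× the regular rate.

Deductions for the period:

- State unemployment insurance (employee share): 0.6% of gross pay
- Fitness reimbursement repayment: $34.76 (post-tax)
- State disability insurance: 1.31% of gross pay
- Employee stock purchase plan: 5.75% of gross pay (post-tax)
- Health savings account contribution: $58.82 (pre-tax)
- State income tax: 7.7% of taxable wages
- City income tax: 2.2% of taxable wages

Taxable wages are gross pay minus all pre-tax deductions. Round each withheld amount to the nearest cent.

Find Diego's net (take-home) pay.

Regular pay: 36 × $32.55 = $1171.80
Overtime pay: 4 × $32.55 × 1.5 = $195.30
Gross pay = $1171.80 + $195.30 = $1367.10
Health savings account contribution: $58.82
Taxable wages = $1367.10 − $58.82 = $1308.28
City income tax: $1308.28 × 0.022 = $28.78
State income tax: $1308.28 × 0.077 = $100.74
State unemployment insurance (employee share): $1367.10 × 0.006 = $8.20
State disability insurance: $1367.10 × 0.0131 = $17.91
Fitness reimbursement repayment: $34.76
Employee stock purchase plan: $1367.10 × 0.0575 = $78.61
Total deductions = $58.82 + $28.78 + $100.74 + $8.20 + $17.91 + $34.76 + $78.61 = $327.82
Net pay = $1367.10 − $327.82 = $1039.28

$1039.28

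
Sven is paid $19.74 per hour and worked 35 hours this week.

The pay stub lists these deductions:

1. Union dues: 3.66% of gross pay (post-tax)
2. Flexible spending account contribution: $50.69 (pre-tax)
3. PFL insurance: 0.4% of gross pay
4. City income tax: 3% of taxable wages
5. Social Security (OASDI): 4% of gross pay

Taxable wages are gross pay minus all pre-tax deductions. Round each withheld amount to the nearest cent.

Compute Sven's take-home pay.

$565.31

Gross pay: 35 × $19.74 = $690.90
Flexible spending account contribution: $50.69
Taxable wages = $690.90 − $50.69 = $640.21
City income tax: $640.21 × 0.03 = $19.21
Social Security (OASDI): $690.90 × 0.04 = $27.64
PFL insurance: $690.90 × 0.004 = $2.76
Union dues: $690.90 × 0.0366 = $25.29
Total deductions = $50.69 + $19.21 + $27.64 + $2.76 + $25.29 = $125.59
Net pay = $690.90 − $125.59 = $565.31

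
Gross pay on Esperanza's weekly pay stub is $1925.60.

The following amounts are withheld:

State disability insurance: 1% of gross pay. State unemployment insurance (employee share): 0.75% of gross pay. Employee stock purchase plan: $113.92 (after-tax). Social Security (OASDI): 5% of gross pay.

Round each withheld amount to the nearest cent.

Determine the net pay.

$1681.70

Social Security (OASDI): $1925.60 × 0.05 = $96.28
State disability insurance: $1925.60 × 0.01 = $19.26
State unemployment insurance (employee share): $1925.60 × 0.0075 = $14.44
Employee stock purchase plan: $113.92
Total deductions = $96.28 + $19.26 + $14.44 + $113.92 = $243.90
Net pay = $1925.60 − $243.90 = $1681.70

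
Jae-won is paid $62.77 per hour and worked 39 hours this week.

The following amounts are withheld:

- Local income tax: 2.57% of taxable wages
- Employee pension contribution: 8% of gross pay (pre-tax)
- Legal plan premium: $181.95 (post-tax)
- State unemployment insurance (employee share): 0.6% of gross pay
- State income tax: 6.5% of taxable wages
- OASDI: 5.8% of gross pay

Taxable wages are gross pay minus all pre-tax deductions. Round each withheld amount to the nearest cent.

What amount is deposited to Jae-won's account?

Gross pay: 39 × $62.77 = $2448.03
Employee pension contribution: $2448.03 × 0.08 = $195.84
Taxable wages = $2448.03 − $195.84 = $2252.19
Local income tax: $2252.19 × 0.0257 = $57.88
State income tax: $2252.19 × 0.065 = $146.39
OASDI: $2448.03 × 0.058 = $141.99
State unemployment insurance (employee share): $2448.03 × 0.006 = $14.69
Legal plan premium: $181.95
Total deductions = $195.84 + $57.88 + $146.39 + $141.99 + $14.69 + $181.95 = $738.74
Net pay = $2448.03 − $738.74 = $1709.29

$1709.29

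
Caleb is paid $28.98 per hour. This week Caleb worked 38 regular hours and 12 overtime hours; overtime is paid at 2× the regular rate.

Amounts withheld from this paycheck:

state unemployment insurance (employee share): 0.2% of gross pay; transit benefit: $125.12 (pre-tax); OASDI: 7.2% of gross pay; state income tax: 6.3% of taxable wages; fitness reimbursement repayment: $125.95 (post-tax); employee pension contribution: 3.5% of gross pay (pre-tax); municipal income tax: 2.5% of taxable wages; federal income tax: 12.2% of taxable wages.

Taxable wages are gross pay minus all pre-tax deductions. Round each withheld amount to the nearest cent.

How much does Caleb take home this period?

$1012.00

Regular pay: 38 × $28.98 = $1101.24
Overtime pay: 12 × $28.98 × 2 = $695.52
Gross pay = $1101.24 + $695.52 = $1796.76
Employee pension contribution: $1796.76 × 0.035 = $62.89
Transit benefit: $125.12
Pre-tax total = $62.89 + $125.12 = $188.01
Taxable wages = $1796.76 − $188.01 = $1608.75
Municipal income tax: $1608.75 × 0.025 = $40.22
State income tax: $1608.75 × 0.063 = $101.35
Federal income tax: $1608.75 × 0.122 = $196.27
OASDI: $1796.76 × 0.072 = $129.37
State unemployment insurance (employee share): $1796.76 × 0.002 = $3.59
Fitness reimbursement repayment: $125.95
Total deductions = $62.89 + $125.12 + $40.22 + $101.35 + $196.27 + $129.37 + $3.59 + $125.95 = $784.76
Net pay = $1796.76 − $784.76 = $1012.00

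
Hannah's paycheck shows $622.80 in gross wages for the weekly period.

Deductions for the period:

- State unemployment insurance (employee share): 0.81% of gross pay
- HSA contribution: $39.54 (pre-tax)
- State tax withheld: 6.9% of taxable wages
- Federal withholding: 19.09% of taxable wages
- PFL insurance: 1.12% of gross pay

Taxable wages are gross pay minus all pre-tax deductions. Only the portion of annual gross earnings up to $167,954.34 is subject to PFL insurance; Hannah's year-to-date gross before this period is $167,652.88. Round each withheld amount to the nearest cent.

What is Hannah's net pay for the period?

HSA contribution: $39.54
Taxable wages = $622.80 − $39.54 = $583.26
Federal withholding: $583.26 × 0.1909 = $111.34
State tax withheld: $583.26 × 0.069 = $40.24
State unemployment insurance (employee share): $622.80 × 0.0081 = $5.04
PFL insurance: only $167,954.34 − $167,652.88 = $301.46 of this check is subject → $301.46 × 0.0112 = $3.38
Total deductions = $39.54 + $111.34 + $40.24 + $5.04 + $3.38 = $199.54
Net pay = $622.80 − $199.54 = $423.26

$423.26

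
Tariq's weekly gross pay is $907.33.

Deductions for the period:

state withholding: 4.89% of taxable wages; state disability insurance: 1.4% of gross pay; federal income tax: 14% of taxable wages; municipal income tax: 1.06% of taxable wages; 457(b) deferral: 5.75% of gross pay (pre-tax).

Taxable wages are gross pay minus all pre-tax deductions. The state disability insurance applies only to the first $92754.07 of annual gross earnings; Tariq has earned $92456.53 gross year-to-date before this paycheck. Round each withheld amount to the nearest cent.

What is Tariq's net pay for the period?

$680.39

457(b) deferral: $907.33 × 0.0575 = $52.17
Taxable wages = $907.33 − $52.17 = $855.16
State withholding: $855.16 × 0.0489 = $41.82
Municipal income tax: $855.16 × 0.0106 = $9.06
Federal income tax: $855.16 × 0.14 = $119.72
State disability insurance: only $92754.07 − $92456.53 = $297.54 of this check is subject → $297.54 × 0.014 = $4.17
Total deductions = $52.17 + $41.82 + $9.06 + $119.72 + $4.17 = $226.94
Net pay = $907.33 − $226.94 = $680.39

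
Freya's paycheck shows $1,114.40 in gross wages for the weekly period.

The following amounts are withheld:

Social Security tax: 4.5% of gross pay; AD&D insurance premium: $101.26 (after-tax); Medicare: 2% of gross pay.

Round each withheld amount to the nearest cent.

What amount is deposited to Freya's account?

Social Security tax: $1,114.40 × 0.045 = $50.15
Medicare: $1,114.40 × 0.02 = $22.29
AD&D insurance premium: $101.26
Total deductions = $50.15 + $22.29 + $101.26 = $173.70
Net pay = $1,114.40 − $173.70 = $940.70

$940.70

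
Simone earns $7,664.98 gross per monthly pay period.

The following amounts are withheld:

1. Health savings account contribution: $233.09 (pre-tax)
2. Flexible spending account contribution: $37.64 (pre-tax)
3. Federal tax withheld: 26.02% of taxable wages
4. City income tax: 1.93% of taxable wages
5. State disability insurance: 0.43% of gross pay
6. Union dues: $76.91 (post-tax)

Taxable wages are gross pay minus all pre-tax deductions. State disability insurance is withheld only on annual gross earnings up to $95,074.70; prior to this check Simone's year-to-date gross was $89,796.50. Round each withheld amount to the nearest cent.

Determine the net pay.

$5,227.95

Health savings account contribution: $233.09
Flexible spending account contribution: $37.64
Pre-tax total = $233.09 + $37.64 = $270.73
Taxable wages = $7,664.98 − $270.73 = $7,394.25
City income tax: $7,394.25 × 0.0193 = $142.71
Federal tax withheld: $7,394.25 × 0.2602 = $1,923.98
State disability insurance: only $95,074.70 − $89,796.50 = $5,278.20 of this check is subject → $5,278.20 × 0.0043 = $22.70
Union dues: $76.91
Total deductions = $233.09 + $37.64 + $142.71 + $1,923.98 + $22.70 + $76.91 = $2,437.03
Net pay = $7,664.98 − $2,437.03 = $5,227.95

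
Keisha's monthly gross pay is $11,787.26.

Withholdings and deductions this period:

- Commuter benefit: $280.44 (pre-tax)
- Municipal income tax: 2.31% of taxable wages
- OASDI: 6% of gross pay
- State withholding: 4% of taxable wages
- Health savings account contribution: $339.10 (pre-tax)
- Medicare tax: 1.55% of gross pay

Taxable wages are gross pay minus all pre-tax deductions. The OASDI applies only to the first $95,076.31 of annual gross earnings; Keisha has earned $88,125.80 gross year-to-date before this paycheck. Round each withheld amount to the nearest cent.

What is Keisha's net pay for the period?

Commuter benefit: $280.44
Health savings account contribution: $339.10
Pre-tax total = $280.44 + $339.10 = $619.54
Taxable wages = $11,787.26 − $619.54 = $11,167.72
Municipal income tax: $11,167.72 × 0.0231 = $257.97
State withholding: $11,167.72 × 0.04 = $446.71
OASDI: only $95,076.31 − $88,125.80 = $6,950.51 of this check is subject → $6,950.51 × 0.06 = $417.03
Medicare tax: $11,787.26 × 0.0155 = $182.70
Total deductions = $280.44 + $339.10 + $257.97 + $446.71 + $417.03 + $182.70 = $1,923.95
Net pay = $11,787.26 − $1,923.95 = $9,863.31

$9,863.31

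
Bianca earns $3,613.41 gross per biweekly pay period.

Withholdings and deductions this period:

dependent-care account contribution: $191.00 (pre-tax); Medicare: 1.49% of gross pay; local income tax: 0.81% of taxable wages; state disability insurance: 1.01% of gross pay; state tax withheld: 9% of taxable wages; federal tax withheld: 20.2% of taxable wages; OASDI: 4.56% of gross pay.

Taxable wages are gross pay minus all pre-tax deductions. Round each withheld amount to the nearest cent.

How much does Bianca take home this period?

$2,140.23

Dependent-care account contribution: $191.00
Taxable wages = $3,613.41 − $191.00 = $3,422.41
Federal tax withheld: $3,422.41 × 0.202 = $691.33
State tax withheld: $3,422.41 × 0.09 = $308.02
Local income tax: $3,422.41 × 0.0081 = $27.72
Medicare: $3,613.41 × 0.0149 = $53.84
OASDI: $3,613.41 × 0.0456 = $164.77
State disability insurance: $3,613.41 × 0.0101 = $36.50
Total deductions = $191.00 + $691.33 + $308.02 + $27.72 + $53.84 + $164.77 + $36.50 = $1,473.18
Net pay = $3,613.41 − $1,473.18 = $2,140.23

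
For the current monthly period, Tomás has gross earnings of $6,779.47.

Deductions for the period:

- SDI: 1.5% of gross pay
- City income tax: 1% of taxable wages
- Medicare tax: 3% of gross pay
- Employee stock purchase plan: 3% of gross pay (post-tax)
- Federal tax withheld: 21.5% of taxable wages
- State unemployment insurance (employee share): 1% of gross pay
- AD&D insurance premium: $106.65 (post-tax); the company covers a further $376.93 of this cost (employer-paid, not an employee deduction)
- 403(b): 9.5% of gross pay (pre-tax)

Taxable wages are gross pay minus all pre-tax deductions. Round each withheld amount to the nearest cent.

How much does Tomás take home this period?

403(b): $6,779.47 × 0.095 = $644.05
Taxable wages = $6,779.47 − $644.05 = $6,135.42
Federal tax withheld: $6,135.42 × 0.215 = $1,319.12
City income tax: $6,135.42 × 0.01 = $61.35
SDI: $6,779.47 × 0.015 = $101.69
State unemployment insurance (employee share): $6,779.47 × 0.01 = $67.79
Medicare tax: $6,779.47 × 0.03 = $203.38
AD&D insurance premium: $106.65
Employee stock purchase plan: $6,779.47 × 0.03 = $203.38
(Employer's $376.93 toward AD&D insurance premium is not withheld from the employee.)
Total deductions = $644.05 + $1,319.12 + $61.35 + $101.69 + $67.79 + $203.38 + $106.65 + $203.38 = $2,707.41
Net pay = $6,779.47 − $2,707.41 = $4,072.06

$4,072.06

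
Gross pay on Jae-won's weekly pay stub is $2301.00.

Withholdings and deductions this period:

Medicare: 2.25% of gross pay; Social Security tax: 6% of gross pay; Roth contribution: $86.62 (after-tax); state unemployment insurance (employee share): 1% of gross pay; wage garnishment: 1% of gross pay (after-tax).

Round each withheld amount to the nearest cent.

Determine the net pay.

Medicare: $2301.00 × 0.0225 = $51.77
Social Security tax: $2301.00 × 0.06 = $138.06
State unemployment insurance (employee share): $2301.00 × 0.01 = $23.01
Roth contribution: $86.62
Wage garnishment: $2301.00 × 0.01 = $23.01
Total deductions = $51.77 + $138.06 + $23.01 + $86.62 + $23.01 = $322.47
Net pay = $2301.00 − $322.47 = $1978.53

$1978.53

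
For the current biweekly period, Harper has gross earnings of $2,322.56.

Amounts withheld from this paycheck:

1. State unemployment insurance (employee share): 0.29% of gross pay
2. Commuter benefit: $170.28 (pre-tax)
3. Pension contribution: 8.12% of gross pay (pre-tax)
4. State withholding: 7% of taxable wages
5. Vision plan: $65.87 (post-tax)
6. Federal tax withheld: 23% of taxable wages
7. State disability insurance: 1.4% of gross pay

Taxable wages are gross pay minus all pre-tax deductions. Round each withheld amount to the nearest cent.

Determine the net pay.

Commuter benefit: $170.28
Pension contribution: $2,322.56 × 0.0812 = $188.59
Pre-tax total = $170.28 + $188.59 = $358.87
Taxable wages = $2,322.56 − $358.87 = $1,963.69
Federal tax withheld: $1,963.69 × 0.23 = $451.65
State withholding: $1,963.69 × 0.07 = $137.46
State disability insurance: $2,322.56 × 0.014 = $32.52
State unemployment insurance (employee share): $2,322.56 × 0.0029 = $6.74
Vision plan: $65.87
Total deductions = $170.28 + $188.59 + $451.65 + $137.46 + $32.52 + $6.74 + $65.87 = $1,053.11
Net pay = $2,322.56 − $1,053.11 = $1,269.45

$1,269.45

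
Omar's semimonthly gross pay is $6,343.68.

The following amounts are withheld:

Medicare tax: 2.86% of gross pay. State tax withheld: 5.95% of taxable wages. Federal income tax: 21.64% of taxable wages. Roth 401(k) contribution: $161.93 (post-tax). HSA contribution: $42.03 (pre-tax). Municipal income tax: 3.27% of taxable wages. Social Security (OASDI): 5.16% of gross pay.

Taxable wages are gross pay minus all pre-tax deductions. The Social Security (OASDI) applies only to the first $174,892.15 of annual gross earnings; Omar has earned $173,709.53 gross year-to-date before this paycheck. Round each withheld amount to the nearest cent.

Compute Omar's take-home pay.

$3,952.58

HSA contribution: $42.03
Taxable wages = $6,343.68 − $42.03 = $6,301.65
State tax withheld: $6,301.65 × 0.0595 = $374.95
Federal income tax: $6,301.65 × 0.2164 = $1,363.68
Municipal income tax: $6,301.65 × 0.0327 = $206.06
Social Security (OASDI): only $174,892.15 − $173,709.53 = $1,182.62 of this check is subject → $1,182.62 × 0.0516 = $61.02
Medicare tax: $6,343.68 × 0.0286 = $181.43
Roth 401(k) contribution: $161.93
Total deductions = $42.03 + $374.95 + $1,363.68 + $206.06 + $61.02 + $181.43 + $161.93 = $2,391.10
Net pay = $6,343.68 − $2,391.10 = $3,952.58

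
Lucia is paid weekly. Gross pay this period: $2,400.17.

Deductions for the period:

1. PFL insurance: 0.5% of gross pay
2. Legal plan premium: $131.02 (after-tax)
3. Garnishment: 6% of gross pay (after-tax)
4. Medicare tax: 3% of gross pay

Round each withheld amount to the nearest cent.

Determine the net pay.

$2,041.13

PFL insurance: $2,400.17 × 0.005 = $12.00
Medicare tax: $2,400.17 × 0.03 = $72.01
Legal plan premium: $131.02
Garnishment: $2,400.17 × 0.06 = $144.01
Total deductions = $12.00 + $72.01 + $131.02 + $144.01 = $359.04
Net pay = $2,400.17 − $359.04 = $2,041.13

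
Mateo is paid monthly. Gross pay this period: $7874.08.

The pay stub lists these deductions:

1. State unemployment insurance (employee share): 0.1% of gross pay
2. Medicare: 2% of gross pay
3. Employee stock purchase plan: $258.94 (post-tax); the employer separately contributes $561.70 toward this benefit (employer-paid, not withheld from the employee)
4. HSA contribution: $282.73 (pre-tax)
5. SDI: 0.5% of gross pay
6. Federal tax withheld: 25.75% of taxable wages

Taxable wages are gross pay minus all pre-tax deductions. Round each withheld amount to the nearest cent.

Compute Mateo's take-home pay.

HSA contribution: $282.73
Taxable wages = $7874.08 − $282.73 = $7591.35
Federal tax withheld: $7591.35 × 0.2575 = $1954.77
State unemployment insurance (employee share): $7874.08 × 0.001 = $7.87
Medicare: $7874.08 × 0.02 = $157.48
SDI: $7874.08 × 0.005 = $39.37
Employee stock purchase plan: $258.94
(Employer's $561.70 toward employee stock purchase plan is not withheld from the employee.)
Total deductions = $282.73 + $1954.77 + $7.87 + $157.48 + $39.37 + $258.94 = $2701.16
Net pay = $7874.08 − $2701.16 = $5172.92

$5172.92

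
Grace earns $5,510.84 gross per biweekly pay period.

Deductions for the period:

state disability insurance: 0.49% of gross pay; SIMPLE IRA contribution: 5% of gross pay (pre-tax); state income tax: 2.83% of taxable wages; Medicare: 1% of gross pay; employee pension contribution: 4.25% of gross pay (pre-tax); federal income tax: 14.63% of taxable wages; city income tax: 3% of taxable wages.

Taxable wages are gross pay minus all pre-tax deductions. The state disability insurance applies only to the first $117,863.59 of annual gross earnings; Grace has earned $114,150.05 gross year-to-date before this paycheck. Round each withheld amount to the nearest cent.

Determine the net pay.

$3,904.56

SIMPLE IRA contribution: $5,510.84 × 0.05 = $275.54
Employee pension contribution: $5,510.84 × 0.0425 = $234.21
Pre-tax total = $275.54 + $234.21 = $509.75
Taxable wages = $5,510.84 − $509.75 = $5,001.09
City income tax: $5,001.09 × 0.03 = $150.03
State income tax: $5,001.09 × 0.0283 = $141.53
Federal income tax: $5,001.09 × 0.1463 = $731.66
Medicare: $5,510.84 × 0.01 = $55.11
State disability insurance: only $117,863.59 − $114,150.05 = $3,713.54 of this check is subject → $3,713.54 × 0.0049 = $18.20
Total deductions = $275.54 + $234.21 + $150.03 + $141.53 + $731.66 + $55.11 + $18.20 = $1,606.28
Net pay = $5,510.84 − $1,606.28 = $3,904.56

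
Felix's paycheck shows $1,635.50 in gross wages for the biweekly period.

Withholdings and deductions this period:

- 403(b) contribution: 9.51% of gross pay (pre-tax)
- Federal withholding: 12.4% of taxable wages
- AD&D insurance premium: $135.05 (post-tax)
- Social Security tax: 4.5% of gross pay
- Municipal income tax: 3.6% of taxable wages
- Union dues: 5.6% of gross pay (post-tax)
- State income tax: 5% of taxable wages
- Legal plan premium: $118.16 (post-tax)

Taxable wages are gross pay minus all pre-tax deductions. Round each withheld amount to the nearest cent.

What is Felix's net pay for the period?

403(b) contribution: $1,635.50 × 0.0951 = $155.54
Taxable wages = $1,635.50 − $155.54 = $1,479.96
Federal withholding: $1,479.96 × 0.124 = $183.52
State income tax: $1,479.96 × 0.05 = $74.00
Municipal income tax: $1,479.96 × 0.036 = $53.28
Social Security tax: $1,635.50 × 0.045 = $73.60
Union dues: $1,635.50 × 0.056 = $91.59
AD&D insurance premium: $135.05
Legal plan premium: $118.16
Total deductions = $155.54 + $183.52 + $74.00 + $53.28 + $73.60 + $91.59 + $135.05 + $118.16 = $884.74
Net pay = $1,635.50 − $884.74 = $750.76

$750.76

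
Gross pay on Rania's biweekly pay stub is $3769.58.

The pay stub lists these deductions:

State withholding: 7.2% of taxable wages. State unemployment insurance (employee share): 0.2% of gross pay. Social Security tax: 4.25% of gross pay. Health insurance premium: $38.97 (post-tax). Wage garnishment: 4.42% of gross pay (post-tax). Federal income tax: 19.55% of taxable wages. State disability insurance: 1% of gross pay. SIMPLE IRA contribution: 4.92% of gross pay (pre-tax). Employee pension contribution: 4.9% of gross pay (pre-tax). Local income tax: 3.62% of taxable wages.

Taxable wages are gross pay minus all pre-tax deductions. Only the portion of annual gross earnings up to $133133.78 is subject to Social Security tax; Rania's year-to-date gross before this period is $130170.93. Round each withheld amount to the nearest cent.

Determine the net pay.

$1990.26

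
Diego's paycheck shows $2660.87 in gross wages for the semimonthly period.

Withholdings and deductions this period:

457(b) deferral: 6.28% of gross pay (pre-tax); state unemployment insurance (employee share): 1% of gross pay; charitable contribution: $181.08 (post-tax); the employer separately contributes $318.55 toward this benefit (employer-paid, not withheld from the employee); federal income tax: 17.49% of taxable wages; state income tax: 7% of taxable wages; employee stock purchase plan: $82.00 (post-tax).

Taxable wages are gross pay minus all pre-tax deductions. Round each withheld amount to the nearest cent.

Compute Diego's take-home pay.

457(b) deferral: $2660.87 × 0.0628 = $167.10
Taxable wages = $2660.87 − $167.10 = $2493.77
Federal income tax: $2493.77 × 0.1749 = $436.16
State income tax: $2493.77 × 0.07 = $174.56
State unemployment insurance (employee share): $2660.87 × 0.01 = $26.61
Charitable contribution: $181.08
Employee stock purchase plan: $82.00
(Employer's $318.55 toward charitable contribution is not withheld from the employee.)
Total deductions = $167.10 + $436.16 + $174.56 + $26.61 + $181.08 + $82.00 = $1067.51
Net pay = $2660.87 − $1067.51 = $1593.36

$1593.36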